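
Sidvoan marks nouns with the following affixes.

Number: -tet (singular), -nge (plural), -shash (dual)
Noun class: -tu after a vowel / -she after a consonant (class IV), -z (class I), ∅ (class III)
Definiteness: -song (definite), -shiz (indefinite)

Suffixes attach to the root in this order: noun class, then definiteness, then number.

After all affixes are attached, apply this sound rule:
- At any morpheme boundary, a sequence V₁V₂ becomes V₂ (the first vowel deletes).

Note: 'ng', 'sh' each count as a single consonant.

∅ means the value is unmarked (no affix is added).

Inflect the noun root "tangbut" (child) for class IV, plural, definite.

tangbutshesongnge

Attach noun class class IV -she (after consonant 't') → tangbutshe.
Attach definiteness definite -song → tangbutshesong.
Attach number plural -nge → tangbutshesongnge.
Vowel deletion: no change.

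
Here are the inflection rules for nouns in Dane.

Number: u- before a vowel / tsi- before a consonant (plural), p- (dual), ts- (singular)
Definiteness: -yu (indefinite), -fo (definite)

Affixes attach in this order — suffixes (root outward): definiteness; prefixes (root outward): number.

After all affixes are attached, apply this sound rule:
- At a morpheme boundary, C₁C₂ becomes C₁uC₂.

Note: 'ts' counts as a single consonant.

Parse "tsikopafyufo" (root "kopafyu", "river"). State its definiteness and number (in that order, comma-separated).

Segment: tsi-kopafyu-fo.
definiteness: -fo → definite.
number: u/tsi- → plural.

definite, plural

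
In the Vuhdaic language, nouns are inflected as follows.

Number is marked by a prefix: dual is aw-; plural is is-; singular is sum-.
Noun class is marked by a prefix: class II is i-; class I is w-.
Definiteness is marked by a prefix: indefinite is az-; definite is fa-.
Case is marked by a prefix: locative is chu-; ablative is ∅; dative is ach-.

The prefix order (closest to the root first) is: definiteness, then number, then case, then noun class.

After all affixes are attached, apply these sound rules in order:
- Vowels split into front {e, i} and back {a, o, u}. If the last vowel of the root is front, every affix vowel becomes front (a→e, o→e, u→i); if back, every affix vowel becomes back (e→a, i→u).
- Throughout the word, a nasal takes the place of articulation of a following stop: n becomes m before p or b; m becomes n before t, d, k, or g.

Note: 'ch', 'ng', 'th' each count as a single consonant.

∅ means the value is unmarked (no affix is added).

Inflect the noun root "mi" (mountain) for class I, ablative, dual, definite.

wewfemi

Attach definiteness definite fa- → fami.
Attach number dual aw- → awfami.
case = ablative: zero marking, form stays awfami.
Attach noun class class I w- → wawfami.
Apply vowel harmony: wawfami → wewfemi.
Nasal assimilation: no change.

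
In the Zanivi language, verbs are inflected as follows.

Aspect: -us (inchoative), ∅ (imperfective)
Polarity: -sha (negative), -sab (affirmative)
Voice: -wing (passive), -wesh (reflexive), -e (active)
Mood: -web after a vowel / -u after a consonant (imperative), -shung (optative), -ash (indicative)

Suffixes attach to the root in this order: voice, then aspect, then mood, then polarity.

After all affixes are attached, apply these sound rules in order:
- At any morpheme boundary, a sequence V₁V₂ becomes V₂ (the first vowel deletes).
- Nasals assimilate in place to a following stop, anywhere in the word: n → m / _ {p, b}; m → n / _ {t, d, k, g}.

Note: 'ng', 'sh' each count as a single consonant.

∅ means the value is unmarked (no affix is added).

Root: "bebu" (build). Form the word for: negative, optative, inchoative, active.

Attach voice active -e → bebue.
Attach aspect inchoative -us → bebueus.
Attach mood optative -shung → bebueusshung.
Attach polarity negative -sha → bebueusshungsha.
Apply vowel deletion: bebueusshungsha → bebusshungsha.
Nasal assimilation: no change.

bebusshungsha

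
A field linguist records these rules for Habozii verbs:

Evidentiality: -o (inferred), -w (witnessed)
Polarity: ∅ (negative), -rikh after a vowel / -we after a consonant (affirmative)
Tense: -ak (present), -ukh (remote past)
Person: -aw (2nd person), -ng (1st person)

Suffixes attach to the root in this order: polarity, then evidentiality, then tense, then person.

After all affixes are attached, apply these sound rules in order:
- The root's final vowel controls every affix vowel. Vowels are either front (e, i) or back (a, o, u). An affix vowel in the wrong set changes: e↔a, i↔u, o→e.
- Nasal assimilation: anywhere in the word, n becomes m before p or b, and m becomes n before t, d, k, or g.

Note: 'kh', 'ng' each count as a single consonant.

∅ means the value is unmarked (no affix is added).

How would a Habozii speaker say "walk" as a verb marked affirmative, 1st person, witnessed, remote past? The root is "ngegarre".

ngegarrerikhwikhng

Attach polarity affirmative -rikh (after vowel 'e') → ngegarrerikh.
Attach evidentiality witnessed -w → ngegarrerikhw.
Attach tense remote past -ukh → ngegarrerikhwukh.
Attach person 1st person -ng → ngegarrerikhwukhng.
Apply vowel harmony: ngegarrerikhwukhng → ngegarrerikhwikhng.
Nasal assimilation: no change.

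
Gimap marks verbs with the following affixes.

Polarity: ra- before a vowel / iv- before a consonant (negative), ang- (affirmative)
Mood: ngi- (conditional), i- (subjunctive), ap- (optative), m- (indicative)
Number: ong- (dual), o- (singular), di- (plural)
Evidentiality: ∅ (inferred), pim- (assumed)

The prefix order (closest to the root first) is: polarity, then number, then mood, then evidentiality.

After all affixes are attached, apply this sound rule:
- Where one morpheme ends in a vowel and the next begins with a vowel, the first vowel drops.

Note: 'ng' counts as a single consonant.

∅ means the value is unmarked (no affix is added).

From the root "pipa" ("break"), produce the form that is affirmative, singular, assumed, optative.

pimapangpipa

Attach polarity affirmative ang- → angpipa.
Attach number singular o- → oangpipa.
Attach mood optative ap- → apoangpipa.
Attach evidentiality assumed pim- → pimapoangpipa.
Apply vowel deletion: pimapoangpipa → pimapangpipa.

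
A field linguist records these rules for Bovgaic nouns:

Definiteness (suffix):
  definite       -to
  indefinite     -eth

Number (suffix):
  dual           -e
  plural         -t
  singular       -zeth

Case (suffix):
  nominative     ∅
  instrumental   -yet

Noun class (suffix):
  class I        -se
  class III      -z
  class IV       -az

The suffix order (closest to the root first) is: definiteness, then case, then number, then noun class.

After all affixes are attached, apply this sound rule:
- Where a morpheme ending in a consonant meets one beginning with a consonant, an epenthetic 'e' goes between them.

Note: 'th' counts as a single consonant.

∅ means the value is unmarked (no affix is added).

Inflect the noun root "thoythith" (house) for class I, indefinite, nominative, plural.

thoythithethetese

Attach definiteness indefinite -eth → thoythitheth.
case = nominative: zero marking, form stays thoythitheth.
Attach number plural -t → thoythithetht.
Attach noun class class I -se → thoythithethtse.
Apply epenthesis: thoythithethtse → thoythithethetese.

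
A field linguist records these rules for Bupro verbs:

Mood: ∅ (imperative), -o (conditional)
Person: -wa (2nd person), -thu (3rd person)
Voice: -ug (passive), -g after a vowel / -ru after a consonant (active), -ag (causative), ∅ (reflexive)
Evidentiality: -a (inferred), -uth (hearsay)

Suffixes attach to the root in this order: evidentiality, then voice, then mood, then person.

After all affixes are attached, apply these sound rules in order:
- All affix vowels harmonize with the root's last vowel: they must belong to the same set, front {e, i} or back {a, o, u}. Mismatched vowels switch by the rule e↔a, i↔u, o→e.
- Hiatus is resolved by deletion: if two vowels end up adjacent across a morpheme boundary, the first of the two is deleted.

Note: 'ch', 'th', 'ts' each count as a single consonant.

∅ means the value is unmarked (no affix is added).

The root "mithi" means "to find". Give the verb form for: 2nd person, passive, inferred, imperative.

mithigwe

Attach evidentiality inferred -a → mithia.
Attach voice passive -ug → mithiaug.
mood = imperative: zero marking, form stays mithiaug.
Attach person 2nd person -wa → mithiaugwa.
Apply vowel harmony: mithiaugwa → mithieigwe.
Apply vowel deletion: mithieigwe → mithigwe.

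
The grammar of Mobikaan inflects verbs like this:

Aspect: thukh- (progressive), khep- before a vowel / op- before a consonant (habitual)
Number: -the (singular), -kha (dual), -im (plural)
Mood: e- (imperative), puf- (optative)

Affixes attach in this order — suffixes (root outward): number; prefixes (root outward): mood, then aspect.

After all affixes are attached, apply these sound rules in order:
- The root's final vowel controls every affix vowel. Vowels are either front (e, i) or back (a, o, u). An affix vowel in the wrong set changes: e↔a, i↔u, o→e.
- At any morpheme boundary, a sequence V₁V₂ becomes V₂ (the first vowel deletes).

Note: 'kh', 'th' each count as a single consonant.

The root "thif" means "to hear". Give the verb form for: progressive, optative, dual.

thikhpifthifkhe

Attach mood optative puf- → pufthif.
Attach number dual -kha → pufthifkha.
Attach aspect progressive thukh- → thukhpufthifkha.
Apply vowel harmony: thukhpufthifkha → thikhpifthifkhe.
Vowel deletion: no change.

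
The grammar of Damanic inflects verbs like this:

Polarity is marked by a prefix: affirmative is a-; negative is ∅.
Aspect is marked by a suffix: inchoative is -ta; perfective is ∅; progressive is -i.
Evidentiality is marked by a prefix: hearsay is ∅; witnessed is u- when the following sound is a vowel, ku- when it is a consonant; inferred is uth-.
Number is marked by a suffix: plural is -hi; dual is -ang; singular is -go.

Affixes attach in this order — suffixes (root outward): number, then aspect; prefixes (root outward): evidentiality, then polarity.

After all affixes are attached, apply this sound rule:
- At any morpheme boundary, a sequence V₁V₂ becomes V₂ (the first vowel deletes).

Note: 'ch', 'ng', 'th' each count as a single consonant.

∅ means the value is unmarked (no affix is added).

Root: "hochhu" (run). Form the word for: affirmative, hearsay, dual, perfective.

ahochhang

Attach number dual -ang → hochhuang.
evidentiality = hearsay: zero marking, form stays hochhuang.
Attach polarity affirmative a- → ahochhuang.
aspect = perfective: zero marking, form stays ahochhuang.
Apply vowel deletion: ahochhuang → ahochhang.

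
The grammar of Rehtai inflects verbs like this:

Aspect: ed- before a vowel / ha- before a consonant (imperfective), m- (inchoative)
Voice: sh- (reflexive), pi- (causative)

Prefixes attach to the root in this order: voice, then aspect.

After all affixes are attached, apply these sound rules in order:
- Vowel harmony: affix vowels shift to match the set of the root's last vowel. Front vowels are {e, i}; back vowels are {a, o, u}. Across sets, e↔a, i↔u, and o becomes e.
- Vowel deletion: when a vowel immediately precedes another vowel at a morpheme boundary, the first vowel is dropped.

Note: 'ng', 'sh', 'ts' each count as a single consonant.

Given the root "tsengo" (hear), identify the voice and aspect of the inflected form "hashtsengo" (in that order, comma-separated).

Segment: ha-sh-tsengo.
voice: sh- → reflexive.
aspect: ed/ha- → imperfective.

reflexive, imperfective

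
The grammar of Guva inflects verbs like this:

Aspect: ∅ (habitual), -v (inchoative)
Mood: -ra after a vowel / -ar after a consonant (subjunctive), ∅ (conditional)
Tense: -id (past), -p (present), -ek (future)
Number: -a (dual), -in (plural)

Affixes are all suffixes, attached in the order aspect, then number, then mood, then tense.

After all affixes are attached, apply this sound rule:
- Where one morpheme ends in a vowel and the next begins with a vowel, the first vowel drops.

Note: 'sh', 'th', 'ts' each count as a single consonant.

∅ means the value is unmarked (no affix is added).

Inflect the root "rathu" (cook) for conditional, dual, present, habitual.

aspect = habitual: zero marking, form stays rathu.
Attach number dual -a → rathua.
mood = conditional: zero marking, form stays rathua.
Attach tense present -p → rathuap.
Apply vowel deletion: rathuap → rathap.

rathap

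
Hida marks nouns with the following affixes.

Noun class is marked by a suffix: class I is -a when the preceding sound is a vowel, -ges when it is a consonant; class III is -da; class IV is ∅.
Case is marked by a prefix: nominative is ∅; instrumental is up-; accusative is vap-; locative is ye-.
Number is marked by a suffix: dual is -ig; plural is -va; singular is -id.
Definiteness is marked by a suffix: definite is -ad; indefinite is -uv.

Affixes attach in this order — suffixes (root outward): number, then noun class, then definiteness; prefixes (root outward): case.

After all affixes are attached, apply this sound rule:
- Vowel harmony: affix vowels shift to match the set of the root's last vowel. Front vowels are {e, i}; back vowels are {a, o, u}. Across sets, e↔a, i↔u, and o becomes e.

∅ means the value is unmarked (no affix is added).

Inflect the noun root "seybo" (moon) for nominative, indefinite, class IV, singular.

seybouduv

Attach number singular -id → seyboid.
noun class = class IV: zero marking, form stays seyboid.
Attach definiteness indefinite -uv → seyboiduv.
case = nominative: zero marking, form stays seyboiduv.
Apply vowel harmony: seyboiduv → seybouduv.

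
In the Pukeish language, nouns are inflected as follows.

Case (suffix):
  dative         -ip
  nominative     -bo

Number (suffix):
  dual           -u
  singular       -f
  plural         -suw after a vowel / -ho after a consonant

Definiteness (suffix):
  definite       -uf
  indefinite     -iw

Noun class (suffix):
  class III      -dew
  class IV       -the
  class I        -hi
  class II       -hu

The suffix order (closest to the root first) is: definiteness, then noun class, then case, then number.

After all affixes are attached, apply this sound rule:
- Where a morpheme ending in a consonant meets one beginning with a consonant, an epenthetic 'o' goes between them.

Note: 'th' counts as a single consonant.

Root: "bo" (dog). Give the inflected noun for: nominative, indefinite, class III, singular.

Attach definiteness indefinite -iw → boiw.
Attach noun class class III -dew → boiwdew.
Attach case nominative -bo → boiwdewbo.
Attach number singular -f → boiwdewbof.
Apply epenthesis: boiwdewbof → boiwodewobof.

boiwodewobof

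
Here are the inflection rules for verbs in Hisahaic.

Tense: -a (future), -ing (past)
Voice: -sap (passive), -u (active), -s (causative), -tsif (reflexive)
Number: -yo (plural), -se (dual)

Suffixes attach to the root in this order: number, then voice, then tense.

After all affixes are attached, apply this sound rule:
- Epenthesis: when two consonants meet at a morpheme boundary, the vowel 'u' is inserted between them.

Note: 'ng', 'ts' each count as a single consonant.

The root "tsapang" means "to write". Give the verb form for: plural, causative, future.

tsapanguyosa

Attach number plural -yo → tsapangyo.
Attach voice causative -s → tsapangyos.
Attach tense future -a → tsapangyosa.
Apply epenthesis: tsapangyosa → tsapanguyosa.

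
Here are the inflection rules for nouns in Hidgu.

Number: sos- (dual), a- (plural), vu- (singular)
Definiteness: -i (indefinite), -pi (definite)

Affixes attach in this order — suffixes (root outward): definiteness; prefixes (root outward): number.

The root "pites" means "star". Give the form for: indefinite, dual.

sospitesi

Attach definiteness indefinite -i → pitesi.
Attach number dual sos- → sospitesi.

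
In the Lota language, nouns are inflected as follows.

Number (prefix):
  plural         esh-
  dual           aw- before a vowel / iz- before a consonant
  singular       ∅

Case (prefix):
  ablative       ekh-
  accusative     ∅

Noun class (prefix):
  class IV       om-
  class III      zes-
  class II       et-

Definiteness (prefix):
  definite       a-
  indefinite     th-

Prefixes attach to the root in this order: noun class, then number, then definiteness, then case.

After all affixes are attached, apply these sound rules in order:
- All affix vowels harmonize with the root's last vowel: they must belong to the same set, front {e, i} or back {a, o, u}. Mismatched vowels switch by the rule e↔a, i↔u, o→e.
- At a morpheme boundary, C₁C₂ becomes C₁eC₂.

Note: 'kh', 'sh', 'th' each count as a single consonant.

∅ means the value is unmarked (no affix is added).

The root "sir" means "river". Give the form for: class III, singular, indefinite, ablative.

ekhethezesesir

Attach noun class class III zes- → zessir.
number = singular: zero marking, form stays zessir.
Attach definiteness indefinite th- → thzessir.
Attach case ablative ekh- → ekhthzessir.
Vowel harmony: no change.
Apply epenthesis: ekhthzessir → ekhethezesesir.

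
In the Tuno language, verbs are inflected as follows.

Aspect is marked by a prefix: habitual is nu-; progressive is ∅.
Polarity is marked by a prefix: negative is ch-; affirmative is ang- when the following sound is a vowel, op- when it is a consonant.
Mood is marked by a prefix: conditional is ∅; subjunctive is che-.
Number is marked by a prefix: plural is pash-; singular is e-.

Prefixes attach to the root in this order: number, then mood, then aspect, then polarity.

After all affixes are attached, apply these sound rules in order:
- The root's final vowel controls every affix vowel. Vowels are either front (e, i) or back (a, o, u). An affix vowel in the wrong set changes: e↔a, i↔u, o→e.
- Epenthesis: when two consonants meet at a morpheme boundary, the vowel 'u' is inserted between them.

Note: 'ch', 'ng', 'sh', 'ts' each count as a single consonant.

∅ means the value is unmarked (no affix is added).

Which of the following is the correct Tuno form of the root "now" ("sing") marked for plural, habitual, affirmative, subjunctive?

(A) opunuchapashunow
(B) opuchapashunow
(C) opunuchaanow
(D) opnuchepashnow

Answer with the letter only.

A

Attach number plural pash- → pashnow.
Attach mood subjunctive che- → chepashnow.
Attach aspect habitual nu- → nuchepashnow.
Attach polarity affirmative op- (before consonant 'n') → opnuchepashnow.
Apply vowel harmony: opnuchepashnow → opnuchapashnow.
Apply epenthesis: opnuchapashnow → opunuchapashunow.
So the correct form is opunuchapashunow, option (A).
(D) opnuchepashnow is wrong: it fails to apply the sound rule(s).
(C) opunuchaanow is wrong: it uses singular instead of plural for number.
(B) opuchapashunow is wrong: it uses progressive instead of habitual for aspect.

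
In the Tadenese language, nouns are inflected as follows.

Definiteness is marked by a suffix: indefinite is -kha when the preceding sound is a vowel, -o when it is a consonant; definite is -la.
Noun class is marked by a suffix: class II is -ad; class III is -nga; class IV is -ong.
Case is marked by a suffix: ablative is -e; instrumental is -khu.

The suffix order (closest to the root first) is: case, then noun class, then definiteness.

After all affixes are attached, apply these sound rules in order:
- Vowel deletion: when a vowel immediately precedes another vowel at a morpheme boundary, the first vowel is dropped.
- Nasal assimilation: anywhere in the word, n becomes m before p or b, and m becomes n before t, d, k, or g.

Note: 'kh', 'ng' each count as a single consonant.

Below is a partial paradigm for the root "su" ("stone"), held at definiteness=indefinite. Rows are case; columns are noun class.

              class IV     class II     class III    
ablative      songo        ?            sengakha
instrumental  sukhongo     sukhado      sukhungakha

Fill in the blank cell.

Attach case ablative -e → sue.
Attach noun class class II -ad → suead.
Attach definiteness indefinite -o (after consonant 'd') → sueado.
Apply vowel deletion: sueado → sado.
Nasal assimilation: no change.

sado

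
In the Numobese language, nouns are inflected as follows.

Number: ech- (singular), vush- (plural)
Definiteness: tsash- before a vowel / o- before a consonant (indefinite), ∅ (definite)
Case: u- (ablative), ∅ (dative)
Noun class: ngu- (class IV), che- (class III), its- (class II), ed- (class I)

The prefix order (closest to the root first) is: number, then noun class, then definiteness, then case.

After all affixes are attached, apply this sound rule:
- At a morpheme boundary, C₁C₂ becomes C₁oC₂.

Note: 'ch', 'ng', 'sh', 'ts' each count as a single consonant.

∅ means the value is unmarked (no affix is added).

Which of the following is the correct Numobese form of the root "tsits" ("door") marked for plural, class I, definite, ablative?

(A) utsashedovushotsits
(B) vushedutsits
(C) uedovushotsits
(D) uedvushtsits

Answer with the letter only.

C

Attach number plural vush- → vushtsits.
Attach noun class class I ed- → edvushtsits.
definiteness = definite: zero marking, form stays edvushtsits.
Attach case ablative u- → uedvushtsits.
Apply epenthesis: uedvushtsits → uedovushotsits.
So the correct form is uedovushotsits, option (C).
(D) uedvushtsits is wrong: it fails to apply the sound rule(s).
(B) vushedutsits is wrong: it has the affixes in the wrong order.
(A) utsashedovushotsits is wrong: it uses indefinite instead of definite for definiteness.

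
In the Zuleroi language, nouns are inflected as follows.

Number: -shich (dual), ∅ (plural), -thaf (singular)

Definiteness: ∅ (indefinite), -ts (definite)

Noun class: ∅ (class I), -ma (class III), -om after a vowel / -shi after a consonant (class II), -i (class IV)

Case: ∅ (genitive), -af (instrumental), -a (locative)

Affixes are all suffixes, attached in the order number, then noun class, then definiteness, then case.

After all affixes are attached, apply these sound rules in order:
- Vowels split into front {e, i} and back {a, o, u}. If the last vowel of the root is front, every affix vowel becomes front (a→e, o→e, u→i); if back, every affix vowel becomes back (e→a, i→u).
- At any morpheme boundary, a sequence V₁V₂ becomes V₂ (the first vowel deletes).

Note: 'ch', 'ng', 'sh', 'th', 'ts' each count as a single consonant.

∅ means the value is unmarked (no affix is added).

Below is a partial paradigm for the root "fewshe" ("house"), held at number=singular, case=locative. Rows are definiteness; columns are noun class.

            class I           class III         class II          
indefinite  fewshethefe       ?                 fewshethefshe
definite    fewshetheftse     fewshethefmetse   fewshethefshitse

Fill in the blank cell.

Attach number singular -thaf → fewshethaf.
Attach noun class class III -ma → fewshethafma.
definiteness = indefinite: zero marking, form stays fewshethafma.
Attach case locative -a → fewshethafmaa.
Apply vowel harmony: fewshethafmaa → fewshethefmee.
Apply vowel deletion: fewshethefmee → fewshethefme.

fewshethefme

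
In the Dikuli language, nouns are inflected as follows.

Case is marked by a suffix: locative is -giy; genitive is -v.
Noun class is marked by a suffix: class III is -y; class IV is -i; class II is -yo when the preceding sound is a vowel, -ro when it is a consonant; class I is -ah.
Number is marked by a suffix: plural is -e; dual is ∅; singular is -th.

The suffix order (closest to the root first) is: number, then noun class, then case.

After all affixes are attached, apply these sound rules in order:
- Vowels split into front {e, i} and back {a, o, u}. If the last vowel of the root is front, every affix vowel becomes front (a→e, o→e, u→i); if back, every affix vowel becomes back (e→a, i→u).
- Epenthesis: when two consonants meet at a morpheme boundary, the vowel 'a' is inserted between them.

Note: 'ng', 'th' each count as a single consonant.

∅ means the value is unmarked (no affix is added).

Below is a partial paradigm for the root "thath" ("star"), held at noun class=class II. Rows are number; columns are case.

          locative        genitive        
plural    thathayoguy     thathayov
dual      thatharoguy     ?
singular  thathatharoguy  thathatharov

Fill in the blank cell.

thatharov

number = dual: zero marking, form stays thath.
Attach noun class class II -ro (after consonant 'th') → thathro.
Attach case genitive -v → thathrov.
Vowel harmony: no change.
Apply epenthesis: thathrov → thatharov.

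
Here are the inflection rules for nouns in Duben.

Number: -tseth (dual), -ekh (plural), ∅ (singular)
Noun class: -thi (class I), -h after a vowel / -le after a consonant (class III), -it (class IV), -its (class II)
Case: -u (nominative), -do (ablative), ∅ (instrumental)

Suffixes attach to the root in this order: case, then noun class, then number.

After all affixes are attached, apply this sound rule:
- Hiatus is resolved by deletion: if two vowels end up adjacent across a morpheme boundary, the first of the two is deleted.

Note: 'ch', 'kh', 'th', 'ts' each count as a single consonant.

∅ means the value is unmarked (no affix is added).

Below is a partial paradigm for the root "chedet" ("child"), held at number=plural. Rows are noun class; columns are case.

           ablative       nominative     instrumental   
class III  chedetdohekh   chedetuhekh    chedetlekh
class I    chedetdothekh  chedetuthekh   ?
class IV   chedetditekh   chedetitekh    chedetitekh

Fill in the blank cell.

chedetthekh

case = instrumental: zero marking, form stays chedet.
Attach noun class class I -thi → chedetthi.
Attach number plural -ekh → chedetthiekh.
Apply vowel deletion: chedetthiekh → chedetthekh.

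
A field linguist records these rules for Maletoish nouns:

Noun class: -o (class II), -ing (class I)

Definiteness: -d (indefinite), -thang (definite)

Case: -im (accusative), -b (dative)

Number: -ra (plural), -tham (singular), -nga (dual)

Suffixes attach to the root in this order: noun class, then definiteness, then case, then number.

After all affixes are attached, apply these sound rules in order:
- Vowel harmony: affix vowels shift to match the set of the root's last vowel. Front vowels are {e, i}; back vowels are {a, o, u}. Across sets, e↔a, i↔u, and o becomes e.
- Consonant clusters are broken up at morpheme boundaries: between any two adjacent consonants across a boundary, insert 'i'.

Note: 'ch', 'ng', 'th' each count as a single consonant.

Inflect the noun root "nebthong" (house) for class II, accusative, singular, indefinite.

nebthongodumitham

Attach noun class class II -o → nebthongo.
Attach definiteness indefinite -d → nebthongod.
Attach case accusative -im → nebthongodim.
Attach number singular -tham → nebthongodimtham.
Apply vowel harmony: nebthongodimtham → nebthongodumtham.
Apply epenthesis: nebthongodumtham → nebthongodumitham.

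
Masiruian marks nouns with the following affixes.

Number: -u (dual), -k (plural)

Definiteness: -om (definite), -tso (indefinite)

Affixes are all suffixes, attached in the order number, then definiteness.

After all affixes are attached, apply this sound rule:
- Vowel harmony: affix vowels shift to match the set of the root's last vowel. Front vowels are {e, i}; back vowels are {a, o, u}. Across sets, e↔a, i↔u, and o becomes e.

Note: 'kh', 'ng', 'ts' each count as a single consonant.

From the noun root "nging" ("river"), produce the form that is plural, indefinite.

Attach number plural -k → ngingk.
Attach definiteness indefinite -tso → ngingktso.
Apply vowel harmony: ngingktso → ngingktse.

ngingktse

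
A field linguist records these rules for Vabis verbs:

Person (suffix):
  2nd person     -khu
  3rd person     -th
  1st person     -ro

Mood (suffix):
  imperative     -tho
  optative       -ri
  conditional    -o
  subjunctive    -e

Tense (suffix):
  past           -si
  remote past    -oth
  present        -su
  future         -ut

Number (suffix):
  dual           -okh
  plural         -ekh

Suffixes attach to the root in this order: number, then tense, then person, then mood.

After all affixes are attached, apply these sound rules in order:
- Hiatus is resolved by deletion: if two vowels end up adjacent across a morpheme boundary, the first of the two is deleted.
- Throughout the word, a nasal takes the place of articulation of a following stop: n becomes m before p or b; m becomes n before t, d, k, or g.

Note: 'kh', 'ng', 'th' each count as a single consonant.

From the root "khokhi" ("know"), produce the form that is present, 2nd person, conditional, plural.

Attach number plural -ekh → khokhiekh.
Attach tense present -su → khokhiekhsu.
Attach person 2nd person -khu → khokhiekhsukhu.
Attach mood conditional -o → khokhiekhsukhuo.
Apply vowel deletion: khokhiekhsukhuo → khokhekhsukho.
Nasal assimilation: no change.

khokhekhsukho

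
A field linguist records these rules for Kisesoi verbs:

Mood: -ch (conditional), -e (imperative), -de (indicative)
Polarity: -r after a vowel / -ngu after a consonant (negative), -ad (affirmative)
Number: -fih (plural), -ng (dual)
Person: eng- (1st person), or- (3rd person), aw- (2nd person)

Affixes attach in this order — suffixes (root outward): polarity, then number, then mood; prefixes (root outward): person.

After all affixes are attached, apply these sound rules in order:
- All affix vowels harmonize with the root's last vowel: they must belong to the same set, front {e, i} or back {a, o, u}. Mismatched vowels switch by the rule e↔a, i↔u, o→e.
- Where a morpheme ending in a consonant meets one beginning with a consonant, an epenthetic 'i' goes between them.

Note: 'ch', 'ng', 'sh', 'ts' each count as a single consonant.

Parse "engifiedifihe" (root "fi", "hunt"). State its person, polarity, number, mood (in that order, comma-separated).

1st person, affirmative, plural, imperative

Segment: eng-fi-ad-fih-e.
person: eng- → 1st person.
polarity: -ad → affirmative.
number: -fih → plural.
mood: -e → imperative.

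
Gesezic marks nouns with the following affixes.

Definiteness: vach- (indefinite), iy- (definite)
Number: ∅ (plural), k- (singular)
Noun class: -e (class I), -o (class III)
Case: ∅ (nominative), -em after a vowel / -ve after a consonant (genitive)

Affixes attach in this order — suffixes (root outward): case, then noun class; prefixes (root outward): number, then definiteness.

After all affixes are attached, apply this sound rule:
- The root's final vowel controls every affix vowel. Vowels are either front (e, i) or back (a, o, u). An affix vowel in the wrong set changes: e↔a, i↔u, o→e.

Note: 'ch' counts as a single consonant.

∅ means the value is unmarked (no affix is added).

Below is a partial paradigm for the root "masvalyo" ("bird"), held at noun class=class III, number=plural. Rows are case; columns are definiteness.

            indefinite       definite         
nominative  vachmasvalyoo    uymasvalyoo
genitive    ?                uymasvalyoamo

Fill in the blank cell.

vachmasvalyoamo

Attach case genitive -em (after vowel 'o') → masvalyoem.
Attach noun class class III -o → masvalyoemo.
number = plural: zero marking, form stays masvalyoemo.
Attach definiteness indefinite vach- → vachmasvalyoemo.
Apply vowel harmony: vachmasvalyoemo → vachmasvalyoamo.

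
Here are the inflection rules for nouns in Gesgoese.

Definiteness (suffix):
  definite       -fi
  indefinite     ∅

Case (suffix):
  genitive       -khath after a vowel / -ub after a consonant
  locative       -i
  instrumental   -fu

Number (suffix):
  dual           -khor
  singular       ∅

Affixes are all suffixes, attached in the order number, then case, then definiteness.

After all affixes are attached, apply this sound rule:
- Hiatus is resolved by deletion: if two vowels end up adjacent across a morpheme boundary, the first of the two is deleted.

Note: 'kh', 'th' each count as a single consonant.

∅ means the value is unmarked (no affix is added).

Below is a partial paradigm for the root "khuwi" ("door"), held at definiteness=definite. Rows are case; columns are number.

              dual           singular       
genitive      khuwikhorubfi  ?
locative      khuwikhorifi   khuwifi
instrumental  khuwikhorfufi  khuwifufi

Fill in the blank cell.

number = singular: zero marking, form stays khuwi.
Attach case genitive -khath (after vowel 'i') → khuwikhath.
Attach definiteness definite -fi → khuwikhathfi.
Vowel deletion: no change.

khuwikhathfi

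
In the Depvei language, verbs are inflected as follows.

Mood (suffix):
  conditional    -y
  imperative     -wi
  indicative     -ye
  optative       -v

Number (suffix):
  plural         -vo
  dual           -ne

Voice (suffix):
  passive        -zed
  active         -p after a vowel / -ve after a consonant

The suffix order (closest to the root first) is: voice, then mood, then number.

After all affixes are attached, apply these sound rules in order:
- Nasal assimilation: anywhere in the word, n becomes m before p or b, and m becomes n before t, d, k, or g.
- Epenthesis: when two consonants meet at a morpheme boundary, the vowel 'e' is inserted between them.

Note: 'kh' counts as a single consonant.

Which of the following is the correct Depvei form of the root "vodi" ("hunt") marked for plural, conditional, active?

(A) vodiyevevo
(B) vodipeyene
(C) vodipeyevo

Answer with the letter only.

C

Attach voice active -p (after vowel 'i') → vodip.
Attach mood conditional -y → vodipy.
Attach number plural -vo → vodipyvo.
Nasal assimilation: no change.
Apply epenthesis: vodipyvo → vodipeyevo.
So the correct form is vodipeyevo, option (C).
(B) vodipeyene is wrong: it uses dual instead of plural for number.
(A) vodiyevevo is wrong: it has the affixes in the wrong order.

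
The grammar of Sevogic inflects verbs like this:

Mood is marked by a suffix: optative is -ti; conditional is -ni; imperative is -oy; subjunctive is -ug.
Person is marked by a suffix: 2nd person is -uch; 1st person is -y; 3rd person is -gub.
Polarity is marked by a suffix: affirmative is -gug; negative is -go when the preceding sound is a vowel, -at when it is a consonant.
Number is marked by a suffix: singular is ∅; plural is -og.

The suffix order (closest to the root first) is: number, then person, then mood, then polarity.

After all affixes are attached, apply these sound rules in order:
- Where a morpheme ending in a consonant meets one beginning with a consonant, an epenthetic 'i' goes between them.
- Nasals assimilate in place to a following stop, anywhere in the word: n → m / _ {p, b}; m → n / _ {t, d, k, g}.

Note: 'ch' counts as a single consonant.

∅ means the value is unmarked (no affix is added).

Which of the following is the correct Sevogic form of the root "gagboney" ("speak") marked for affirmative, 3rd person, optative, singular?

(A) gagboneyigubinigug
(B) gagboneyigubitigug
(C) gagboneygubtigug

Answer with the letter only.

number = singular: zero marking, form stays gagboney.
Attach person 3rd person -gub → gagboneygub.
Attach mood optative -ti → gagboneygubti.
Attach polarity affirmative -gug → gagboneygubtigug.
Apply epenthesis: gagboneygubtigug → gagboneyigubitigug.
Nasal assimilation: no change.
So the correct form is gagboneyigubitigug, option (B).
(C) gagboneygubtigug is wrong: it fails to apply the sound rule(s).
(A) gagboneyigubinigug is wrong: it uses conditional instead of optative for mood.

B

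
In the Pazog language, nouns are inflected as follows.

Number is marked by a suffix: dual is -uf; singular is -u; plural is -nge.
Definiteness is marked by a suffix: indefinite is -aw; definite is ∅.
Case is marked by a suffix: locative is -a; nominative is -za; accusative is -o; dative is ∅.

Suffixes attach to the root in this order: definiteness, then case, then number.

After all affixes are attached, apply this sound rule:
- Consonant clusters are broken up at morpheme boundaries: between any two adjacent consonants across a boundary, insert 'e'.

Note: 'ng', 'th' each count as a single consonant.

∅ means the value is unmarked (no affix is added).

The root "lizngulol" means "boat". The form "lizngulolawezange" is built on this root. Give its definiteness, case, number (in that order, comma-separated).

indefinite, nominative, plural

Segment: lizngulol-aw-za-nge.
definiteness: -aw → indefinite.
case: -za → nominative.
number: -nge → plural.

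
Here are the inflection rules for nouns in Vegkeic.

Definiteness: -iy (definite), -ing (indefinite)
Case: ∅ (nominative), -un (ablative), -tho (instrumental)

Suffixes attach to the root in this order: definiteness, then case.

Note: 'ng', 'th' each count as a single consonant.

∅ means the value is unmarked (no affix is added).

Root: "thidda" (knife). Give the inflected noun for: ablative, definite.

thiddaiyun

Attach definiteness definite -iy → thiddaiy.
Attach case ablative -un → thiddaiyun.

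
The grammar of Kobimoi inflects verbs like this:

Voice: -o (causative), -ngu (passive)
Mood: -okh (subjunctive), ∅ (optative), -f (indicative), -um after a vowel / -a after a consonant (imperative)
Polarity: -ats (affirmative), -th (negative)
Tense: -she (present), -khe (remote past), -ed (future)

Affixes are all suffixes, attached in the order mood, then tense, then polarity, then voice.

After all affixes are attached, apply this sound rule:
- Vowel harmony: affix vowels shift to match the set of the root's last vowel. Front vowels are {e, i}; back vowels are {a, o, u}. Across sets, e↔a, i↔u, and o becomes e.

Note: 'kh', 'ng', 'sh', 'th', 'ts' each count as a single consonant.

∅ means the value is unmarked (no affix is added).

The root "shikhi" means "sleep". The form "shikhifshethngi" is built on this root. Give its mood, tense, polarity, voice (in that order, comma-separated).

Segment: shikhi-f-she-th-ngu.
mood: -f → indicative.
tense: -she → present.
polarity: -th → negative.
voice: -ngu → passive.

indicative, present, negative, passive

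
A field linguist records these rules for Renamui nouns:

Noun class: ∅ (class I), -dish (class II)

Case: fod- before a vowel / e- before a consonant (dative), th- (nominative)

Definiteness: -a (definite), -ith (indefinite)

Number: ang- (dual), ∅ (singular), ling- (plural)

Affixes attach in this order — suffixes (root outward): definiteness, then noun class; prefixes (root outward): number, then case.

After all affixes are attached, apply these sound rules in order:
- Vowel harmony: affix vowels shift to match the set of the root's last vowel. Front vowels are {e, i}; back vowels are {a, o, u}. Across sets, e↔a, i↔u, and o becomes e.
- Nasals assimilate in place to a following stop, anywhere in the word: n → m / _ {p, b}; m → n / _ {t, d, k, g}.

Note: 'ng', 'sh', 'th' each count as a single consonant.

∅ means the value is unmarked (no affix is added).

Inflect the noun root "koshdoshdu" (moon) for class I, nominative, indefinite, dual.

Attach definiteness indefinite -ith → koshdoshduith.
Attach number dual ang- → angkoshdoshduith.
noun class = class I: zero marking, form stays angkoshdoshduith.
Attach case nominative th- → thangkoshdoshduith.
Apply vowel harmony: thangkoshdoshduith → thangkoshdoshduuth.
Nasal assimilation: no change.

thangkoshdoshduuth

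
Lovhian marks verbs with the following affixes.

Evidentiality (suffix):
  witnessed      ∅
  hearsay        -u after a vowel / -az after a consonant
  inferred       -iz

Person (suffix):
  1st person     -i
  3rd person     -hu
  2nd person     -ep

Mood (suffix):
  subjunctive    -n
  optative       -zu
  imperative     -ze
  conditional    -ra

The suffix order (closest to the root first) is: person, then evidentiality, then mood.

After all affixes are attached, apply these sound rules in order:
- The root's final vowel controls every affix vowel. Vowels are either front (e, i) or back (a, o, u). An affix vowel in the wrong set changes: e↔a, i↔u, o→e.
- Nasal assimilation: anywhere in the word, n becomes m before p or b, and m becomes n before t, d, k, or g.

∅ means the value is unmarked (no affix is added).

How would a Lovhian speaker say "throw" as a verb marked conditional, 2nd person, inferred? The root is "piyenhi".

piyenhiepizre

Attach person 2nd person -ep → piyenhiep.
Attach evidentiality inferred -iz → piyenhiepiz.
Attach mood conditional -ra → piyenhiepizra.
Apply vowel harmony: piyenhiepizra → piyenhiepizre.
Nasal assimilation: no change.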